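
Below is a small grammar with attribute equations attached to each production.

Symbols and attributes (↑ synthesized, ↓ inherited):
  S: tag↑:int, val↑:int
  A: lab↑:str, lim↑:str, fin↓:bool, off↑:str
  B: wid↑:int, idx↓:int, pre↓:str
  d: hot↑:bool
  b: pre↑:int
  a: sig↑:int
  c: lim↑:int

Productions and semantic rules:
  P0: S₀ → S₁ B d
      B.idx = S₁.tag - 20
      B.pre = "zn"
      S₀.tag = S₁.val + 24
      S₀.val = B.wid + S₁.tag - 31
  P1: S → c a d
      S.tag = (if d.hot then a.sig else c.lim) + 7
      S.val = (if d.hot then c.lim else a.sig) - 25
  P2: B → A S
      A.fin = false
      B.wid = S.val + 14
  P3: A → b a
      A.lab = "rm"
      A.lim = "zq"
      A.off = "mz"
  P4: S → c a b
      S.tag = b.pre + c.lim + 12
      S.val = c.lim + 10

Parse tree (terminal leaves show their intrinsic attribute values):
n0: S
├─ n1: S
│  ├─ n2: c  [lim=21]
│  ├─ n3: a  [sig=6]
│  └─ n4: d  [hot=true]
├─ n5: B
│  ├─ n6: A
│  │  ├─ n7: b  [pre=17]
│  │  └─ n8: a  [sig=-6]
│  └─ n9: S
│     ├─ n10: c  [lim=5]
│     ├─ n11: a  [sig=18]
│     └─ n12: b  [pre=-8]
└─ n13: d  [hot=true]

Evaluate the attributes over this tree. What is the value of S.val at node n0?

1. n2.lim = 21  [terminal]
2. n3.sig = 6  [terminal]
3. n4.hot = true  [terminal]
4. n1.tag = 13  [(if d.hot then a.sig else c.lim) + 7]
5. n1.val = -4  [(if d.hot then c.lim else a.sig) - 25]
6. n5.idx = -7  [S₁.tag - 20]
7. n5.pre = "zn"  ["zn"]
8. n6.fin = false  [false]
9. n7.pre = 17  [terminal]
10. n8.sig = -6  [terminal]
11. n6.lab = "rm"  ["rm"]
12. n6.lim = "zq"  ["zq"]
13. n6.off = "mz"  ["mz"]
14. n10.lim = 5  [terminal]
15. n11.sig = 18  [terminal]
16. n12.pre = -8  [terminal]
17. n9.tag = 9  [b.pre + c.lim + 12]
18. n9.val = 15  [c.lim + 10]
19. n5.wid = 29  [S.val + 14]
20. n13.hot = true  [terminal]
21. n0.tag = 20  [S₁.val + 24]
22. n0.val = 11  [B.wid + S₁.tag - 31]

11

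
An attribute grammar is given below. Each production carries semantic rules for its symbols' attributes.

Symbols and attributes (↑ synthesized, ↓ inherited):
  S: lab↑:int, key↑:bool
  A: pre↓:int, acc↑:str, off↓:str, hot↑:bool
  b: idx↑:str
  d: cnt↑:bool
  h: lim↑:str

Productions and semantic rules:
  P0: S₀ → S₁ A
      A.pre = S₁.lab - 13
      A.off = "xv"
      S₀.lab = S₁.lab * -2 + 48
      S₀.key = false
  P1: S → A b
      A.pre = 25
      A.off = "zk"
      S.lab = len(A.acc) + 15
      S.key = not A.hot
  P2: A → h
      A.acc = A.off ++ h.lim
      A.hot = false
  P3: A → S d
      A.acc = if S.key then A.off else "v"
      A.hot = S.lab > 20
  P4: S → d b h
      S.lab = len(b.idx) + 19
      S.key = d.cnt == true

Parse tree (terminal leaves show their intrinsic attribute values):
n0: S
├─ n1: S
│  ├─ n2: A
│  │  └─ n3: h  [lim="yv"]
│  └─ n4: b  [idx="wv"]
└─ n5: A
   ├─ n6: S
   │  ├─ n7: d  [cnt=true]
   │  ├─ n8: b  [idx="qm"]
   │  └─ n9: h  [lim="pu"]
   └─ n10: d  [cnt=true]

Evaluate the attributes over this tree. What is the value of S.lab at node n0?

10

1. n2.pre = 25  [25]
2. n2.off = "zk"  ["zk"]
3. n3.lim = "yv"  [terminal]
4. n2.acc = "zkyv"  [A.off ++ h.lim]
5. n2.hot = false  [false]
6. n4.idx = "wv"  [terminal]
7. n1.lab = 19  [len(A.acc) + 15]
8. n1.key = true  [not A.hot]
9. n5.pre = 6  [S₁.lab - 13]
10. n5.off = "xv"  ["xv"]
11. n7.cnt = true  [terminal]
12. n8.idx = "qm"  [terminal]
13. n9.lim = "pu"  [terminal]
14. n6.lab = 21  [len(b.idx) + 19]
15. n6.key = true  [d.cnt == true]
16. n10.cnt = true  [terminal]
17. n5.acc = "xv"  [if S.key then A.off else "v"]
18. n5.hot = true  [S.lab > 20]
19. n0.lab = 10  [S₁.lab * -2 + 48]
20. n0.key = false  [false]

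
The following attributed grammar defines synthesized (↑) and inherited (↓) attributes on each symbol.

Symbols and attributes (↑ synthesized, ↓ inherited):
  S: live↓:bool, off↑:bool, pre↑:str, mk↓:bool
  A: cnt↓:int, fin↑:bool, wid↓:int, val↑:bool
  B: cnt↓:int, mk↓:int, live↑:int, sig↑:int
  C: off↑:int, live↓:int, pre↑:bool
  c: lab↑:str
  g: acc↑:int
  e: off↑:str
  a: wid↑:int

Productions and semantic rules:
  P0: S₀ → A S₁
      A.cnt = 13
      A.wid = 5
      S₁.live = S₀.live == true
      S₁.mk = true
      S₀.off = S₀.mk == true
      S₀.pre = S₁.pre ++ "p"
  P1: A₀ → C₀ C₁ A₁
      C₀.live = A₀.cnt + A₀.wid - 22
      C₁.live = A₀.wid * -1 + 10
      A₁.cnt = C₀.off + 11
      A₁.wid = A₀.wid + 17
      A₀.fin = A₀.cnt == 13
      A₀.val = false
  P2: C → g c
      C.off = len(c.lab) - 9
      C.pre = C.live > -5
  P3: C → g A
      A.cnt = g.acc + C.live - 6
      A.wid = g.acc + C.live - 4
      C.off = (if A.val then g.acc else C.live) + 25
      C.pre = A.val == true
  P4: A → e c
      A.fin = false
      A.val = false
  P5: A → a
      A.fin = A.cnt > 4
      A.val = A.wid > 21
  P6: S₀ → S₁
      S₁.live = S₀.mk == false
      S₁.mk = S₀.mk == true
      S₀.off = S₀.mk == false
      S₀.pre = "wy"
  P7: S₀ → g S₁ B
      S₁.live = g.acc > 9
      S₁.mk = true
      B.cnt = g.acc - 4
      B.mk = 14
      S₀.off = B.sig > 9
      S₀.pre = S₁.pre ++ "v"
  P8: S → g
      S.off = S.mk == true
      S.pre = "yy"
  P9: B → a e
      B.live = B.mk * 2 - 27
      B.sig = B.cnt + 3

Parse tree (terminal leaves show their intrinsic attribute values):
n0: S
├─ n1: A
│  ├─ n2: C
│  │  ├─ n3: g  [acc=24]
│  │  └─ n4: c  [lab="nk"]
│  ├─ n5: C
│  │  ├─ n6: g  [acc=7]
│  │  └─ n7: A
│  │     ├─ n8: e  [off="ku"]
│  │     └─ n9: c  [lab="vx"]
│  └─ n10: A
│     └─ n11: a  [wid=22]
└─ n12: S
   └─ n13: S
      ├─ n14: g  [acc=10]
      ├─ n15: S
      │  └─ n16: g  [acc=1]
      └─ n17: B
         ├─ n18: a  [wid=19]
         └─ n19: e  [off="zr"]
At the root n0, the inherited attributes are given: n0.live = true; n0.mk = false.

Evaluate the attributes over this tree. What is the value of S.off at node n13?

1. n0.live = true  [given at root]
2. n0.mk = false  [given at root]
3. n1.cnt = 13  [13]
4. n1.wid = 5  [5]
5. n2.live = -4  [A₀.cnt + A₀.wid - 22]
6. n3.acc = 24  [terminal]
7. n4.lab = "nk"  [terminal]
8. n2.off = -7  [len(c.lab) - 9]
9. n2.pre = true  [C.live > -5]
10. n5.live = 5  [A₀.wid * -1 + 10]
11. n6.acc = 7  [terminal]
12. n7.cnt = 6  [g.acc + C.live - 6]
13. n7.wid = 8  [g.acc + C.live - 4]
14. n8.off = "ku"  [terminal]
15. n9.lab = "vx"  [terminal]
16. n7.fin = false  [false]
17. n7.val = false  [false]
18. n5.off = 30  [(if A.val then g.acc else C.live) + 25]
19. n5.pre = false  [A.val == true]
20. n10.cnt = 4  [C₀.off + 11]
21. n10.wid = 22  [A₀.wid + 17]
22. n11.wid = 22  [terminal]
23. n10.fin = false  [A.cnt > 4]
24. n10.val = true  [A.wid > 21]
25. n1.fin = true  [A₀.cnt == 13]
26. n1.val = false  [false]
27. n12.live = true  [S₀.live == true]
28. n12.mk = true  [true]
29. n13.live = false  [S₀.mk == false]
30. n13.mk = true  [S₀.mk == true]
31. n14.acc = 10  [terminal]
32. n15.live = true  [g.acc > 9]
33. n15.mk = true  [true]
34. n16.acc = 1  [terminal]
35. n15.off = true  [S.mk == true]
36. n15.pre = "yy"  ["yy"]
37. n17.cnt = 6  [g.acc - 4]
38. n17.mk = 14  [14]
39. n18.wid = 19  [terminal]
40. n19.off = "zr"  [terminal]
41. n17.live = 1  [B.mk * 2 - 27]
42. n17.sig = 9  [B.cnt + 3]
43. n13.off = false  [B.sig > 9]
44. n13.pre = "yyv"  [S₁.pre ++ "v"]
45. n12.off = false  [S₀.mk == false]
46. n12.pre = "wy"  ["wy"]
47. n0.off = false  [S₀.mk == true]
48. n0.pre = "wyp"  [S₁.pre ++ "p"]

false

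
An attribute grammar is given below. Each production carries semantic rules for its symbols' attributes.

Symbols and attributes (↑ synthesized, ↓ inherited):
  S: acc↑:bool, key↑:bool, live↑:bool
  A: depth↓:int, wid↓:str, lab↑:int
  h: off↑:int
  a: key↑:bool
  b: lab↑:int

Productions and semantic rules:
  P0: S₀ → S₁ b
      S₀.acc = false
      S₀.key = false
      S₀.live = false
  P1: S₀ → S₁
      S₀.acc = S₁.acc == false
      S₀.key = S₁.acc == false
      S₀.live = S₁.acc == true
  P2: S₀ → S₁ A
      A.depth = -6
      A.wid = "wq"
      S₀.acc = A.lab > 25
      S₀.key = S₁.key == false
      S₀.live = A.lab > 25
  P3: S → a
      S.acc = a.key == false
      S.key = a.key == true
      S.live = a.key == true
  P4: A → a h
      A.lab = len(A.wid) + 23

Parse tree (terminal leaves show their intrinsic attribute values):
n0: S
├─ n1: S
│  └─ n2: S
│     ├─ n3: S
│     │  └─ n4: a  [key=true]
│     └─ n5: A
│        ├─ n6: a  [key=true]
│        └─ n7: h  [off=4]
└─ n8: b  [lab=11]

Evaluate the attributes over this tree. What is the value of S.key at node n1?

1. n4.key = true  [terminal]
2. n3.acc = false  [a.key == false]
3. n3.key = true  [a.key == true]
4. n3.live = true  [a.key == true]
5. n5.depth = -6  [-6]
6. n5.wid = "wq"  ["wq"]
7. n6.key = true  [terminal]
8. n7.off = 4  [terminal]
9. n5.lab = 25  [len(A.wid) + 23]
10. n2.acc = false  [A.lab > 25]
11. n2.key = false  [S₁.key == false]
12. n2.live = false  [A.lab > 25]
13. n1.acc = true  [S₁.acc == false]
14. n1.key = true  [S₁.acc == false]
15. n1.live = false  [S₁.acc == true]
16. n8.lab = 11  [terminal]
17. n0.acc = false  [false]
18. n0.key = false  [false]
19. n0.live = false  [false]

true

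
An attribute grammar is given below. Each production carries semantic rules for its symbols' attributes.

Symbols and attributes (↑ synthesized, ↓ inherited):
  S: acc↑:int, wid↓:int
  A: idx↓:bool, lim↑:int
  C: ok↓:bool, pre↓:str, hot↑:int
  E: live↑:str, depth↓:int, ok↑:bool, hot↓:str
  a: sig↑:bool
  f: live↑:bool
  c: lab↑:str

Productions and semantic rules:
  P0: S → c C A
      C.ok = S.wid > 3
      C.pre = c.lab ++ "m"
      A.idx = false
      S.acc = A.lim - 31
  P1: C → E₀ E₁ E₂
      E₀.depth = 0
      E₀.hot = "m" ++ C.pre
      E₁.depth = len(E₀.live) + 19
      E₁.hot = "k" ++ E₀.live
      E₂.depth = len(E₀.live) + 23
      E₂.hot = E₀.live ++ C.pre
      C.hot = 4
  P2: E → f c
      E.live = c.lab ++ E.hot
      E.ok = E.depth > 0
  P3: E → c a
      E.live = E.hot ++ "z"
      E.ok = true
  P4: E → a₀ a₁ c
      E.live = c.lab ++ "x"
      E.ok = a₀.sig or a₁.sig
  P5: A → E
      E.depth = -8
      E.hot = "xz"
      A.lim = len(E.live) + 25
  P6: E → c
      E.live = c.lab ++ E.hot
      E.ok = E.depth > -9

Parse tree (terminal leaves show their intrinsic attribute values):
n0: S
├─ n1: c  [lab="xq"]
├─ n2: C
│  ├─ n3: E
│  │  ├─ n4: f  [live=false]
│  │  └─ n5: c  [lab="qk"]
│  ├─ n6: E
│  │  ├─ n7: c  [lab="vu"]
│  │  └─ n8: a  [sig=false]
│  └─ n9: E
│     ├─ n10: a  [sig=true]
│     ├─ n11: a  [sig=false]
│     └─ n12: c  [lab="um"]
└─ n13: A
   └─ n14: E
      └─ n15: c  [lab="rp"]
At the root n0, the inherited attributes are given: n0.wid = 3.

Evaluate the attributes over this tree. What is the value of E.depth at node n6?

1. n0.wid = 3  [given at root]
2. n1.lab = "xq"  [terminal]
3. n2.ok = false  [S.wid > 3]
4. n2.pre = "xqm"  [c.lab ++ "m"]
5. n3.depth = 0  [0]
6. n3.hot = "mxqm"  ["m" ++ C.pre]
7. n4.live = false  [terminal]
8. n5.lab = "qk"  [terminal]
9. n3.live = "qkmxqm"  [c.lab ++ E.hot]
10. n3.ok = false  [E.depth > 0]
11. n6.depth = 25  [len(E₀.live) + 19]
12. n6.hot = "kqkmxqm"  ["k" ++ E₀.live]
13. n7.lab = "vu"  [terminal]
14. n8.sig = false  [terminal]
15. n6.live = "kqkmxqmz"  [E.hot ++ "z"]
16. n6.ok = true  [true]
17. n9.depth = 29  [len(E₀.live) + 23]
18. n9.hot = "qkmxqmxqm"  [E₀.live ++ C.pre]
19. n10.sig = true  [terminal]
20. n11.sig = false  [terminal]
21. n12.lab = "um"  [terminal]
22. n9.live = "umx"  [c.lab ++ "x"]
23. n9.ok = true  [a₀.sig or a₁.sig]
24. n2.hot = 4  [4]
25. n13.idx = false  [false]
26. n14.depth = -8  [-8]
27. n14.hot = "xz"  ["xz"]
28. n15.lab = "rp"  [terminal]
29. n14.live = "rpxz"  [c.lab ++ E.hot]
30. n14.ok = true  [E.depth > -9]
31. n13.lim = 29  [len(E.live) + 25]
32. n0.acc = -2  [A.lim - 31]

25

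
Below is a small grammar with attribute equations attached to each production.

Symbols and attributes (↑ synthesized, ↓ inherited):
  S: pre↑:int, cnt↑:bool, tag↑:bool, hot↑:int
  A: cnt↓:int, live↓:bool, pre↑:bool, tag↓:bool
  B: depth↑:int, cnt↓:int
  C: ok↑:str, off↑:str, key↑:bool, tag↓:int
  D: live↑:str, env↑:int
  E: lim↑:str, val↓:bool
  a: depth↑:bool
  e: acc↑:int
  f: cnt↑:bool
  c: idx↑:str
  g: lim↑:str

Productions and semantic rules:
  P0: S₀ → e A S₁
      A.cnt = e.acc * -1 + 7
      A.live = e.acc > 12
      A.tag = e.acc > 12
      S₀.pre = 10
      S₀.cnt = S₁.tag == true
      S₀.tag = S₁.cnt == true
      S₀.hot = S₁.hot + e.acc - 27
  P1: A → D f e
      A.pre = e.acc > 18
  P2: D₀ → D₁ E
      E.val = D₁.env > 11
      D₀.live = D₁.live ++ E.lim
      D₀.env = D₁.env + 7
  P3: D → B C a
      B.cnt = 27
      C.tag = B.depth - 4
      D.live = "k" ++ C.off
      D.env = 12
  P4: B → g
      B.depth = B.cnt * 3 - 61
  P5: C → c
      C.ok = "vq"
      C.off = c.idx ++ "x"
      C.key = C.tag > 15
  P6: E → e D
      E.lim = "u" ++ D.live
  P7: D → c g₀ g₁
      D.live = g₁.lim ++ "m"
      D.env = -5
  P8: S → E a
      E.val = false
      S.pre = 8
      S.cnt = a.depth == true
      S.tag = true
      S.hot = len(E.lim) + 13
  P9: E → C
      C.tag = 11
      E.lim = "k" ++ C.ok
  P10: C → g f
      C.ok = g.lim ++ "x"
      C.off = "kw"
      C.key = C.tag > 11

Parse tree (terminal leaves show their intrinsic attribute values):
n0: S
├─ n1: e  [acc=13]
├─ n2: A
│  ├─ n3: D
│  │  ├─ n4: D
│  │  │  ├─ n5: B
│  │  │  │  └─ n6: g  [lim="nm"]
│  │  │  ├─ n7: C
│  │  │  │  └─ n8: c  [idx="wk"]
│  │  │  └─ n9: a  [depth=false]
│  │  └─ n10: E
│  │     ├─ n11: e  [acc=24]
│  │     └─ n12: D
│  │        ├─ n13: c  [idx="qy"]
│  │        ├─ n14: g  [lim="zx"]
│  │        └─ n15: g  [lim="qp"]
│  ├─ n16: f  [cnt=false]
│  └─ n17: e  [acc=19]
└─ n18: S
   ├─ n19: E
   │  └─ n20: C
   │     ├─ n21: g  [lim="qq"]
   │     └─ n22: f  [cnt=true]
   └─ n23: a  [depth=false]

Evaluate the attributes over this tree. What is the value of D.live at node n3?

"kwkxuqpm"

1. n1.acc = 13  [terminal]
2. n2.cnt = -6  [e.acc * -1 + 7]
3. n2.live = true  [e.acc > 12]
4. n2.tag = true  [e.acc > 12]
5. n5.cnt = 27  [27]
6. n6.lim = "nm"  [terminal]
7. n5.depth = 20  [B.cnt * 3 - 61]
8. n7.tag = 16  [B.depth - 4]
9. n8.idx = "wk"  [terminal]
10. n7.ok = "vq"  ["vq"]
11. n7.off = "wkx"  [c.idx ++ "x"]
12. n7.key = true  [C.tag > 15]
13. n9.depth = false  [terminal]
14. n4.live = "kwkx"  ["k" ++ C.off]
15. n4.env = 12  [12]
16. n10.val = true  [D₁.env > 11]
17. n11.acc = 24  [terminal]
18. n13.idx = "qy"  [terminal]
19. n14.lim = "zx"  [terminal]
20. n15.lim = "qp"  [terminal]
21. n12.live = "qpm"  [g₁.lim ++ "m"]
22. n12.env = -5  [-5]
23. n10.lim = "uqpm"  ["u" ++ D.live]
24. n3.live = "kwkxuqpm"  [D₁.live ++ E.lim]
25. n3.env = 19  [D₁.env + 7]
26. n16.cnt = false  [terminal]
27. n17.acc = 19  [terminal]
28. n2.pre = true  [e.acc > 18]
29. n19.val = false  [false]
30. n20.tag = 11  [11]
31. n21.lim = "qq"  [terminal]
32. n22.cnt = true  [terminal]
33. n20.ok = "qqx"  [g.lim ++ "x"]
34. n20.off = "kw"  ["kw"]
35. n20.key = false  [C.tag > 11]
36. n19.lim = "kqqx"  ["k" ++ C.ok]
37. n23.depth = false  [terminal]
38. n18.pre = 8  [8]
39. n18.cnt = false  [a.depth == true]
40. n18.tag = true  [true]
41. n18.hot = 17  [len(E.lim) + 13]
42. n0.pre = 10  [10]
43. n0.cnt = true  [S₁.tag == true]
44. n0.tag = false  [S₁.cnt == true]
45. n0.hot = 3  [S₁.hot + e.acc - 27]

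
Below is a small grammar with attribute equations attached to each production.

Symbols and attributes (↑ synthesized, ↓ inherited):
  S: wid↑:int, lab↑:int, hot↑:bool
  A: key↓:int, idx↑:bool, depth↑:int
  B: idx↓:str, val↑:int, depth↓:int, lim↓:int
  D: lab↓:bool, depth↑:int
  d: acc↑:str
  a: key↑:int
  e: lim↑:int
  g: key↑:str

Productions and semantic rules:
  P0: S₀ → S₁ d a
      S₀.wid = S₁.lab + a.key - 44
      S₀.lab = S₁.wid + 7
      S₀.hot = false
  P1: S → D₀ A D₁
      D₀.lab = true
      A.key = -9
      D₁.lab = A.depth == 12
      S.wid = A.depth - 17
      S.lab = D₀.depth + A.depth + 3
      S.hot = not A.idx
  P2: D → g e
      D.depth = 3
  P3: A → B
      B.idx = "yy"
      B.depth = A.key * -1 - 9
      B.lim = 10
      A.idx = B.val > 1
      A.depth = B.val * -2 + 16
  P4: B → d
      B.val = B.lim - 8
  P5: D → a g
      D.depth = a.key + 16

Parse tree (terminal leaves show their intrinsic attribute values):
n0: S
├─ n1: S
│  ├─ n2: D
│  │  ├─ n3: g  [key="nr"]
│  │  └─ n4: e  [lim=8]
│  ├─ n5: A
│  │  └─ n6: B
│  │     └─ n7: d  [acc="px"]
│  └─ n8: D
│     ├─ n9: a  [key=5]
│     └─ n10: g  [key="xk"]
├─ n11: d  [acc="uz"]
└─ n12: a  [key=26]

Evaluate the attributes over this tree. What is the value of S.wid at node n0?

1. n2.lab = true  [true]
2. n3.key = "nr"  [terminal]
3. n4.lim = 8  [terminal]
4. n2.depth = 3  [3]
5. n5.key = -9  [-9]
6. n6.idx = "yy"  ["yy"]
7. n6.depth = 0  [A.key * -1 - 9]
8. n6.lim = 10  [10]
9. n7.acc = "px"  [terminal]
10. n6.val = 2  [B.lim - 8]
11. n5.idx = true  [B.val > 1]
12. n5.depth = 12  [B.val * -2 + 16]
13. n8.lab = true  [A.depth == 12]
14. n9.key = 5  [terminal]
15. n10.key = "xk"  [terminal]
16. n8.depth = 21  [a.key + 16]
17. n1.wid = -5  [A.depth - 17]
18. n1.lab = 18  [D₀.depth + A.depth + 3]
19. n1.hot = false  [not A.idx]
20. n11.acc = "uz"  [terminal]
21. n12.key = 26  [terminal]
22. n0.wid = 0  [S₁.lab + a.key - 44]
23. n0.lab = 2  [S₁.wid + 7]
24. n0.hot = false  [false]

0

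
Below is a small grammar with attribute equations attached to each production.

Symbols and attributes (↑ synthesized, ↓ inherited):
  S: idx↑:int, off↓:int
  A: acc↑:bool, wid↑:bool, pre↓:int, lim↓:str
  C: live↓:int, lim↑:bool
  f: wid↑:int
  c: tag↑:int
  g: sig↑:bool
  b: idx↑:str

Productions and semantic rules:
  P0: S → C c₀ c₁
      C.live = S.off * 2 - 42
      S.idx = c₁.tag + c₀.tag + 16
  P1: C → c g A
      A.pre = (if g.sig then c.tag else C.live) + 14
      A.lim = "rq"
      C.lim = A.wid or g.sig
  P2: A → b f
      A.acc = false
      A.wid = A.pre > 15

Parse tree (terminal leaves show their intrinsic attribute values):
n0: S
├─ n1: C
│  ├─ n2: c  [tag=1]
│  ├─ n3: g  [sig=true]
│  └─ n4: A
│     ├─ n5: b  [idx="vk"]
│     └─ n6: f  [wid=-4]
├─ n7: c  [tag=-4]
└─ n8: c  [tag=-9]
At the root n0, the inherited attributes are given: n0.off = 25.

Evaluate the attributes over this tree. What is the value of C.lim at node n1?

true

1. n0.off = 25  [given at root]
2. n1.live = 8  [S.off * 2 - 42]
3. n2.tag = 1  [terminal]
4. n3.sig = true  [terminal]
5. n4.pre = 15  [(if g.sig then c.tag else C.live) + 14]
6. n4.lim = "rq"  ["rq"]
7. n5.idx = "vk"  [terminal]
8. n6.wid = -4  [terminal]
9. n4.acc = false  [false]
10. n4.wid = false  [A.pre > 15]
11. n1.lim = true  [A.wid or g.sig]
12. n7.tag = -4  [terminal]
13. n8.tag = -9  [terminal]
14. n0.idx = 3  [c₁.tag + c₀.tag + 16]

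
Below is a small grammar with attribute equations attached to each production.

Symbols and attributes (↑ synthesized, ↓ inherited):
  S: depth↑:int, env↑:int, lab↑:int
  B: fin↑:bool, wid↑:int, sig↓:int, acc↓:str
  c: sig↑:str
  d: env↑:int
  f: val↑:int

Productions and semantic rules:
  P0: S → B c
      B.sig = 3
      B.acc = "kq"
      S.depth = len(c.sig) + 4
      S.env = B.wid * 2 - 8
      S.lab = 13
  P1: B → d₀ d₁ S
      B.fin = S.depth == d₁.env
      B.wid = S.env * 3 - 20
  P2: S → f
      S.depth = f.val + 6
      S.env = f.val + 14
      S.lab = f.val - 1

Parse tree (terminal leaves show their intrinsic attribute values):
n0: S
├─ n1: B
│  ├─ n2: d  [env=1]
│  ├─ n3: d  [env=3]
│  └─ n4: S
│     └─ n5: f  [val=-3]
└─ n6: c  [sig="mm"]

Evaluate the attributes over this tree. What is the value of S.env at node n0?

18

1. n1.sig = 3  [3]
2. n1.acc = "kq"  ["kq"]
3. n2.env = 1  [terminal]
4. n3.env = 3  [terminal]
5. n5.val = -3  [terminal]
6. n4.depth = 3  [f.val + 6]
7. n4.env = 11  [f.val + 14]
8. n4.lab = -4  [f.val - 1]
9. n1.fin = true  [S.depth == d₁.env]
10. n1.wid = 13  [S.env * 3 - 20]
11. n6.sig = "mm"  [terminal]
12. n0.depth = 6  [len(c.sig) + 4]
13. n0.env = 18  [B.wid * 2 - 8]
14. n0.lab = 13  [13]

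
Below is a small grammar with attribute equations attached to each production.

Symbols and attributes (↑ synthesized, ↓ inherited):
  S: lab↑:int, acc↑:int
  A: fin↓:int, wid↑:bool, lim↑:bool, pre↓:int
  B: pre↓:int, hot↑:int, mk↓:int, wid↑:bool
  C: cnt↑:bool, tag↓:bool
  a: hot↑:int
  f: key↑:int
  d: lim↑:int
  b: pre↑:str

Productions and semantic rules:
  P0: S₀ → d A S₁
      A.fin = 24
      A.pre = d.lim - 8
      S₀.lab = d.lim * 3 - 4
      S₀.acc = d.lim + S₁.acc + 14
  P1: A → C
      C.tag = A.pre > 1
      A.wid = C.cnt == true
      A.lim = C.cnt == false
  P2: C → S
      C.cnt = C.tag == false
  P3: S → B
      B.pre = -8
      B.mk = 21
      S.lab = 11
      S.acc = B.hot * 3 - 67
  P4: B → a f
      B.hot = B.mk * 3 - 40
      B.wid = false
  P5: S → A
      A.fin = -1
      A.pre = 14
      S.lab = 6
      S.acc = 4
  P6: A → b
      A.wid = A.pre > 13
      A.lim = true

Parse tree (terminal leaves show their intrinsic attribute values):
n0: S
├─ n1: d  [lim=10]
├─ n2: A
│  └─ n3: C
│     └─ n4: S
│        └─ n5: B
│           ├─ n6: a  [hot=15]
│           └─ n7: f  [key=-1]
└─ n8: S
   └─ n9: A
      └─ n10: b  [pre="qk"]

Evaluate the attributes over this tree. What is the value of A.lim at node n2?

true

1. n1.lim = 10  [terminal]
2. n2.fin = 24  [24]
3. n2.pre = 2  [d.lim - 8]
4. n3.tag = true  [A.pre > 1]
5. n5.pre = -8  [-8]
6. n5.mk = 21  [21]
7. n6.hot = 15  [terminal]
8. n7.key = -1  [terminal]
9. n5.hot = 23  [B.mk * 3 - 40]
10. n5.wid = false  [false]
11. n4.lab = 11  [11]
12. n4.acc = 2  [B.hot * 3 - 67]
13. n3.cnt = false  [C.tag == false]
14. n2.wid = false  [C.cnt == true]
15. n2.lim = true  [C.cnt == false]
16. n9.fin = -1  [-1]
17. n9.pre = 14  [14]
18. n10.pre = "qk"  [terminal]
19. n9.wid = true  [A.pre > 13]
20. n9.lim = true  [true]
21. n8.lab = 6  [6]
22. n8.acc = 4  [4]
23. n0.lab = 26  [d.lim * 3 - 4]
24. n0.acc = 28  [d.lim + S₁.acc + 14]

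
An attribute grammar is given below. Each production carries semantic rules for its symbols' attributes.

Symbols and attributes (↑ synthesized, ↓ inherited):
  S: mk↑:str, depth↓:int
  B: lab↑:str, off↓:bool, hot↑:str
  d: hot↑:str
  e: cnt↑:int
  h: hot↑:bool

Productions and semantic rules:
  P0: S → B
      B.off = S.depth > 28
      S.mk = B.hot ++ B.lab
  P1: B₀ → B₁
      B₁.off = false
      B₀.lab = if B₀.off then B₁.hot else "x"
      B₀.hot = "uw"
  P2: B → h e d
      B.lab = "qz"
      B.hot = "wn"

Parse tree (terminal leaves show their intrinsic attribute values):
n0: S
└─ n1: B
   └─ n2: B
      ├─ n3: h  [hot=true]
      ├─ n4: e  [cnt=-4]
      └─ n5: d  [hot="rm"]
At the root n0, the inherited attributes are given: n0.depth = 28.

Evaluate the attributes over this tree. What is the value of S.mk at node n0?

1. n0.depth = 28  [given at root]
2. n1.off = false  [S.depth > 28]
3. n2.off = false  [false]
4. n3.hot = true  [terminal]
5. n4.cnt = -4  [terminal]
6. n5.hot = "rm"  [terminal]
7. n2.lab = "qz"  ["qz"]
8. n2.hot = "wn"  ["wn"]
9. n1.lab = "x"  [if B₀.off then B₁.hot else "x"]
10. n1.hot = "uw"  ["uw"]
11. n0.mk = "uwx"  [B.hot ++ B.lab]

"uwx"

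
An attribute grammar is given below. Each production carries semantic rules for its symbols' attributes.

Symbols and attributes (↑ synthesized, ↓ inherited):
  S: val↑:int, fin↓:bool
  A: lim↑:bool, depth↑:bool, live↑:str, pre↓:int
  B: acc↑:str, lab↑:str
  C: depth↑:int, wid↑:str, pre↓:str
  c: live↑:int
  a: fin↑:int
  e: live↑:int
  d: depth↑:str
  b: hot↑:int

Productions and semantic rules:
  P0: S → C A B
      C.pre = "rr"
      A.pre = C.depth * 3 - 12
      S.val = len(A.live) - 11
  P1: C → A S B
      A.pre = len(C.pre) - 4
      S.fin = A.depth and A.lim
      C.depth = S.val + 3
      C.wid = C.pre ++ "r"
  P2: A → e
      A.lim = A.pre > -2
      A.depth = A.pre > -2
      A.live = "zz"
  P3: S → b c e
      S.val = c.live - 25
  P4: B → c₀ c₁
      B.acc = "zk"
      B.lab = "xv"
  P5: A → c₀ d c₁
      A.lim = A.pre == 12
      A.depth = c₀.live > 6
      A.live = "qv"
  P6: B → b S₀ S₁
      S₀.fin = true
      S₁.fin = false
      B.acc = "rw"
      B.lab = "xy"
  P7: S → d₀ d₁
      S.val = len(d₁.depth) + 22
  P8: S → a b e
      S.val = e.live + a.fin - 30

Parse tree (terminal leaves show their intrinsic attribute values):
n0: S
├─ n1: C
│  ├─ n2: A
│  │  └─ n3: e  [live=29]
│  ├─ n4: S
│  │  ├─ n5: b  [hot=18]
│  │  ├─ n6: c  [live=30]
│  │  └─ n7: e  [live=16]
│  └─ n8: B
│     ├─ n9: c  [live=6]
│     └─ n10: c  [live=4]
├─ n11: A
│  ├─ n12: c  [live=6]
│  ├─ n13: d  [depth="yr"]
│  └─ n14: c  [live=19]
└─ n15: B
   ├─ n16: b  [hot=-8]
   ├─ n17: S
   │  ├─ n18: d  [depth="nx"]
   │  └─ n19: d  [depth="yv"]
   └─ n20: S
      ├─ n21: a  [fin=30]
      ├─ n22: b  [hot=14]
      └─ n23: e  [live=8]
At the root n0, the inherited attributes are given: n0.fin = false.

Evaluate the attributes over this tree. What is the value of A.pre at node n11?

1. n0.fin = false  [given at root]
2. n1.pre = "rr"  ["rr"]
3. n2.pre = -2  [len(C.pre) - 4]
4. n3.live = 29  [terminal]
5. n2.lim = false  [A.pre > -2]
6. n2.depth = false  [A.pre > -2]
7. n2.live = "zz"  ["zz"]
8. n4.fin = false  [A.depth and A.lim]
9. n5.hot = 18  [terminal]
10. n6.live = 30  [terminal]
11. n7.live = 16  [terminal]
12. n4.val = 5  [c.live - 25]
13. n9.live = 6  [terminal]
14. n10.live = 4  [terminal]
15. n8.acc = "zk"  ["zk"]
16. n8.lab = "xv"  ["xv"]
17. n1.depth = 8  [S.val + 3]
18. n1.wid = "rrr"  [C.pre ++ "r"]
19. n11.pre = 12  [C.depth * 3 - 12]
20. n12.live = 6  [terminal]
21. n13.depth = "yr"  [terminal]
22. n14.live = 19  [terminal]
23. n11.lim = true  [A.pre == 12]
24. n11.depth = false  [c₀.live > 6]
25. n11.live = "qv"  ["qv"]
26. n16.hot = -8  [terminal]
27. n17.fin = true  [true]
28. n18.depth = "nx"  [terminal]
29. n19.depth = "yv"  [terminal]
30. n17.val = 24  [len(d₁.depth) + 22]
31. n20.fin = false  [false]
32. n21.fin = 30  [terminal]
33. n22.hot = 14  [terminal]
34. n23.live = 8  [terminal]
35. n20.val = 8  [e.live + a.fin - 30]
36. n15.acc = "rw"  ["rw"]
37. n15.lab = "xy"  ["xy"]
38. n0.val = -9  [len(A.live) - 11]

12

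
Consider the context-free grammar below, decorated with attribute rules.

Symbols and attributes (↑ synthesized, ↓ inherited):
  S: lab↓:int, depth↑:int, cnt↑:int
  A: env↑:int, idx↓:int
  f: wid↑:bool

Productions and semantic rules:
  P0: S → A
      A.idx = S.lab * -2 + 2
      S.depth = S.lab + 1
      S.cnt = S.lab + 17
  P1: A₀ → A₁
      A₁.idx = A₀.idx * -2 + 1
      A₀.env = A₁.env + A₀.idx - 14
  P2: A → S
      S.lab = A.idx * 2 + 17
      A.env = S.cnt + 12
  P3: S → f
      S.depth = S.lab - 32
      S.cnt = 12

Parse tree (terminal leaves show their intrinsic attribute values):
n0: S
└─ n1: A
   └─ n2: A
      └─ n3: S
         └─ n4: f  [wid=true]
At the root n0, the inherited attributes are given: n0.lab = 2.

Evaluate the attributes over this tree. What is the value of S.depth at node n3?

-5

1. n0.lab = 2  [given at root]
2. n1.idx = -2  [S.lab * -2 + 2]
3. n2.idx = 5  [A₀.idx * -2 + 1]
4. n3.lab = 27  [A.idx * 2 + 17]
5. n4.wid = true  [terminal]
6. n3.depth = -5  [S.lab - 32]
7. n3.cnt = 12  [12]
8. n2.env = 24  [S.cnt + 12]
9. n1.env = 8  [A₁.env + A₀.idx - 14]
10. n0.depth = 3  [S.lab + 1]
11. n0.cnt = 19  [S.lab + 17]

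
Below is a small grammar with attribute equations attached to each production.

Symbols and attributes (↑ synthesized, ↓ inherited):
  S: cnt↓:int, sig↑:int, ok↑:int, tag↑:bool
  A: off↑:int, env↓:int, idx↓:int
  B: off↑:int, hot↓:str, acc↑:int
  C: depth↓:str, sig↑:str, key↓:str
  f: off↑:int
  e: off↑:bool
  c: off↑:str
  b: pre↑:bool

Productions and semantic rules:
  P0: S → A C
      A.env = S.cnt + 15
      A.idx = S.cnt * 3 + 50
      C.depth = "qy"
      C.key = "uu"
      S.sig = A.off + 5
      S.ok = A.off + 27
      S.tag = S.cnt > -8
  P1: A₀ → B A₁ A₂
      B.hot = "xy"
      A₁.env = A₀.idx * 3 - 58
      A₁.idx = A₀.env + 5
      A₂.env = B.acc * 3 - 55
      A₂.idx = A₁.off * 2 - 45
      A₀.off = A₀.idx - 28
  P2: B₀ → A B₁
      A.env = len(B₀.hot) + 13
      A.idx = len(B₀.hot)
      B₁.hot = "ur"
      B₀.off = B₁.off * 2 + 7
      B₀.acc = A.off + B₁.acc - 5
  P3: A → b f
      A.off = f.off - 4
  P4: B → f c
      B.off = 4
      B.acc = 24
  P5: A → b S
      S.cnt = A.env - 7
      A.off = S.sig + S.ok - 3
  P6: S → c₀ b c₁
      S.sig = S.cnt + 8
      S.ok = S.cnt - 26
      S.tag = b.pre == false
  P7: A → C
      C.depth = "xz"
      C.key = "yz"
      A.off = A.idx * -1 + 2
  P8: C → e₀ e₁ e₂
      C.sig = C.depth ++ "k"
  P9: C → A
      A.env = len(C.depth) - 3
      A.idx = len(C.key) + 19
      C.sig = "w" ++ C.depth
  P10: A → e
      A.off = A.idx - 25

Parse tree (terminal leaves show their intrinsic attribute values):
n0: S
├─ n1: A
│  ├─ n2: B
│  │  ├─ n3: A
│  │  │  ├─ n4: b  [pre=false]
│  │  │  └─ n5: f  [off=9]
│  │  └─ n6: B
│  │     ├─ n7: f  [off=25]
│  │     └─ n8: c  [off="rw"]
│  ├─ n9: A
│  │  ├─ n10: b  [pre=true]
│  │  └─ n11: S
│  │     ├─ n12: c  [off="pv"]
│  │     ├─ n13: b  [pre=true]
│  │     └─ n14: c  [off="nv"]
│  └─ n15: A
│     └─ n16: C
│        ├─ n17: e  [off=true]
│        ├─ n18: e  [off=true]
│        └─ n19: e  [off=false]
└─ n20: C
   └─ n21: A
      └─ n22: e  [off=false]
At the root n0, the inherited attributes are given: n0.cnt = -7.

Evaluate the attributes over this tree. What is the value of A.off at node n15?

1

1. n0.cnt = -7  [given at root]
2. n1.env = 8  [S.cnt + 15]
3. n1.idx = 29  [S.cnt * 3 + 50]
4. n2.hot = "xy"  ["xy"]
5. n3.env = 15  [len(B₀.hot) + 13]
6. n3.idx = 2  [len(B₀.hot)]
7. n4.pre = false  [terminal]
8. n5.off = 9  [terminal]
9. n3.off = 5  [f.off - 4]
10. n6.hot = "ur"  ["ur"]
11. n7.off = 25  [terminal]
12. n8.off = "rw"  [terminal]
13. n6.off = 4  [4]
14. n6.acc = 24  [24]
15. n2.off = 15  [B₁.off * 2 + 7]
16. n2.acc = 24  [A.off + B₁.acc - 5]
17. n9.env = 29  [A₀.idx * 3 - 58]
18. n9.idx = 13  [A₀.env + 5]
19. n10.pre = true  [terminal]
20. n11.cnt = 22  [A.env - 7]
21. n12.off = "pv"  [terminal]
22. n13.pre = true  [terminal]
23. n14.off = "nv"  [terminal]
24. n11.sig = 30  [S.cnt + 8]
25. n11.ok = -4  [S.cnt - 26]
26. n11.tag = false  [b.pre == false]
27. n9.off = 23  [S.sig + S.ok - 3]
28. n15.env = 17  [B.acc * 3 - 55]
29. n15.idx = 1  [A₁.off * 2 - 45]
30. n16.depth = "xz"  ["xz"]
31. n16.key = "yz"  ["yz"]
32. n17.off = true  [terminal]
33. n18.off = true  [terminal]
34. n19.off = false  [terminal]
35. n16.sig = "xzk"  [C.depth ++ "k"]
36. n15.off = 1  [A.idx * -1 + 2]
37. n1.off = 1  [A₀.idx - 28]
38. n20.depth = "qy"  ["qy"]
39. n20.key = "uu"  ["uu"]
40. n21.env = -1  [len(C.depth) - 3]
41. n21.idx = 21  [len(C.key) + 19]
42. n22.off = false  [terminal]
43. n21.off = -4  [A.idx - 25]
44. n20.sig = "wqy"  ["w" ++ C.depth]
45. n0.sig = 6  [A.off + 5]
46. n0.ok = 28  [A.off + 27]
47. n0.tag = true  [S.cnt > -8]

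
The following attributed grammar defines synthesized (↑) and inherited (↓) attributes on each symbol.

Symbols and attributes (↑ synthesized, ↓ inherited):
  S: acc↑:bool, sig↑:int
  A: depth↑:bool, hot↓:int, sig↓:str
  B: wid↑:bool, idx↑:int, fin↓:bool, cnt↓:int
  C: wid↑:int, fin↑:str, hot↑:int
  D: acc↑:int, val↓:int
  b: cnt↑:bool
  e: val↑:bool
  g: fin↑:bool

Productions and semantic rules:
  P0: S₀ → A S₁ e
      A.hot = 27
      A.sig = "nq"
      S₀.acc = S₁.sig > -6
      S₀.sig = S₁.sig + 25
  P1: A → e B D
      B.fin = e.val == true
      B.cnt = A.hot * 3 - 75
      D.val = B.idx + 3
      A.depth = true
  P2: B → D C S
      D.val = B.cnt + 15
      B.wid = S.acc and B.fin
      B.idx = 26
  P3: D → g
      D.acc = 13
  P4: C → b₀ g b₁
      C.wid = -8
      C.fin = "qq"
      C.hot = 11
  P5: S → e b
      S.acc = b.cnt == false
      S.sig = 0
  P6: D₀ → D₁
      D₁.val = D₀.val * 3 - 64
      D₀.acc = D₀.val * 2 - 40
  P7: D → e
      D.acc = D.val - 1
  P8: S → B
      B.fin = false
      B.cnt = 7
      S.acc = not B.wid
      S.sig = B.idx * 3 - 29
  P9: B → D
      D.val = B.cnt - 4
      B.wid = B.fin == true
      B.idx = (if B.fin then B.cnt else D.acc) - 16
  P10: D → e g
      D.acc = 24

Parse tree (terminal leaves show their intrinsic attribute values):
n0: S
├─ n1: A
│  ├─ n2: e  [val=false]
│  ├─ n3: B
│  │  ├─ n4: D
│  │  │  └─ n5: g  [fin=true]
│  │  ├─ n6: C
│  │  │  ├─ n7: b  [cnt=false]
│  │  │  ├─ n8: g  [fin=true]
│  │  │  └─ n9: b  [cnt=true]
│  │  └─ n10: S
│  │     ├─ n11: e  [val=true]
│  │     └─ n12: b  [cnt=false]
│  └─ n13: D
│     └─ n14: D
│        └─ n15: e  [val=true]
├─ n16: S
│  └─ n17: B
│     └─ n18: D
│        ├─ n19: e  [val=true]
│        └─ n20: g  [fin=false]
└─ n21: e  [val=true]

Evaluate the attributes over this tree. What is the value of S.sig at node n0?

20

1. n1.hot = 27  [27]
2. n1.sig = "nq"  ["nq"]
3. n2.val = false  [terminal]
4. n3.fin = false  [e.val == true]
5. n3.cnt = 6  [A.hot * 3 - 75]
6. n4.val = 21  [B.cnt + 15]
7. n5.fin = true  [terminal]
8. n4.acc = 13  [13]
9. n7.cnt = false  [terminal]
10. n8.fin = true  [terminal]
11. n9.cnt = true  [terminal]
12. n6.wid = -8  [-8]
13. n6.fin = "qq"  ["qq"]
14. n6.hot = 11  [11]
15. n11.val = true  [terminal]
16. n12.cnt = false  [terminal]
17. n10.acc = true  [b.cnt == false]
18. n10.sig = 0  [0]
19. n3.wid = false  [S.acc and B.fin]
20. n3.idx = 26  [26]
21. n13.val = 29  [B.idx + 3]
22. n14.val = 23  [D₀.val * 3 - 64]
23. n15.val = true  [terminal]
24. n14.acc = 22  [D.val - 1]
25. n13.acc = 18  [D₀.val * 2 - 40]
26. n1.depth = true  [true]
27. n17.fin = false  [false]
28. n17.cnt = 7  [7]
29. n18.val = 3  [B.cnt - 4]
30. n19.val = true  [terminal]
31. n20.fin = false  [terminal]
32. n18.acc = 24  [24]
33. n17.wid = false  [B.fin == true]
34. n17.idx = 8  [(if B.fin then B.cnt else D.acc) - 16]
35. n16.acc = true  [not B.wid]
36. n16.sig = -5  [B.idx * 3 - 29]
37. n21.val = true  [terminal]
38. n0.acc = true  [S₁.sig > -6]
39. n0.sig = 20  [S₁.sig + 25]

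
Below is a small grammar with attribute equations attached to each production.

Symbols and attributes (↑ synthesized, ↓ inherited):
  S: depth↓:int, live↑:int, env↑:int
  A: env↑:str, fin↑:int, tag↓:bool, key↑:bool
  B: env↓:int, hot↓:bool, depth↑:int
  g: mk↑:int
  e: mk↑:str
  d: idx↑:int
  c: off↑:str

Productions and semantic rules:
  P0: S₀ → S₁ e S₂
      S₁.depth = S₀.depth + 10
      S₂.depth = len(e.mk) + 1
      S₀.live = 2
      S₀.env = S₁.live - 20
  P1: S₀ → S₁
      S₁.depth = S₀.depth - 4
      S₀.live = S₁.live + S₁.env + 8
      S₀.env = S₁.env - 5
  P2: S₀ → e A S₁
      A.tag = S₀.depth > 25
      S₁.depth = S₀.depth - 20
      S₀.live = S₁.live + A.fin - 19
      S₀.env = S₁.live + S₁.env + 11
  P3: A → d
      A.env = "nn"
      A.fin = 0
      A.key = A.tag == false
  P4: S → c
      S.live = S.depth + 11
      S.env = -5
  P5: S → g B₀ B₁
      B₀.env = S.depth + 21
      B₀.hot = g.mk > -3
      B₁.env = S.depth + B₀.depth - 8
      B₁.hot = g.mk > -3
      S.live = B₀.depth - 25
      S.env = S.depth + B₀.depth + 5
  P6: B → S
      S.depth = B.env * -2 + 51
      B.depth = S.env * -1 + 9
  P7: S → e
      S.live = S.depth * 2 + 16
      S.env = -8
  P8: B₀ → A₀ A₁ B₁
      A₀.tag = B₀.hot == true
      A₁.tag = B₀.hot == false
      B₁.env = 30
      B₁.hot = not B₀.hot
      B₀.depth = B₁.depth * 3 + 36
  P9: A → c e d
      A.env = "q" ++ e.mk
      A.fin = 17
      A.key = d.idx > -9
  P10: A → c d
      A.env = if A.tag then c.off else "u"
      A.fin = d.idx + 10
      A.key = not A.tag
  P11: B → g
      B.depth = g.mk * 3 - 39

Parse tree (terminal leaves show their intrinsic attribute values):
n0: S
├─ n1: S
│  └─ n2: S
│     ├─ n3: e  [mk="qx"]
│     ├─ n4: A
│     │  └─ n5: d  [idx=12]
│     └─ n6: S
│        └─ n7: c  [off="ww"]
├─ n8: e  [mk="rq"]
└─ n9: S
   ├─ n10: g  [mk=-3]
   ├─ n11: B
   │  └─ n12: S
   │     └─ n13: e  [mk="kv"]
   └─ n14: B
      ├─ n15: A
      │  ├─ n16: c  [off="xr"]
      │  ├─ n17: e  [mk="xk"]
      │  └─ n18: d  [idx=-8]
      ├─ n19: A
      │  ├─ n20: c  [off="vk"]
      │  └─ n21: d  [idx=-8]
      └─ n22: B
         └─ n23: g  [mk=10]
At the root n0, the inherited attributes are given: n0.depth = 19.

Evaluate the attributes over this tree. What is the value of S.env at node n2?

22

1. n0.depth = 19  [given at root]
2. n1.depth = 29  [S₀.depth + 10]
3. n2.depth = 25  [S₀.depth - 4]
4. n3.mk = "qx"  [terminal]
5. n4.tag = false  [S₀.depth > 25]
6. n5.idx = 12  [terminal]
7. n4.env = "nn"  ["nn"]
8. n4.fin = 0  [0]
9. n4.key = true  [A.tag == false]
10. n6.depth = 5  [S₀.depth - 20]
11. n7.off = "ww"  [terminal]
12. n6.live = 16  [S.depth + 11]
13. n6.env = -5  [-5]
14. n2.live = -3  [S₁.live + A.fin - 19]
15. n2.env = 22  [S₁.live + S₁.env + 11]
16. n1.live = 27  [S₁.live + S₁.env + 8]
17. n1.env = 17  [S₁.env - 5]
18. n8.mk = "rq"  [terminal]
19. n9.depth = 3  [len(e.mk) + 1]
20. n10.mk = -3  [terminal]
21. n11.env = 24  [S.depth + 21]
22. n11.hot = false  [g.mk > -3]
23. n12.depth = 3  [B.env * -2 + 51]
24. n13.mk = "kv"  [terminal]
25. n12.live = 22  [S.depth * 2 + 16]
26. n12.env = -8  [-8]
27. n11.depth = 17  [S.env * -1 + 9]
28. n14.env = 12  [S.depth + B₀.depth - 8]
29. n14.hot = false  [g.mk > -3]
30. n15.tag = false  [B₀.hot == true]
31. n16.off = "xr"  [terminal]
32. n17.mk = "xk"  [terminal]
33. n18.idx = -8  [terminal]
34. n15.env = "qxk"  ["q" ++ e.mk]
35. n15.fin = 17  [17]
36. n15.key = true  [d.idx > -9]
37. n19.tag = true  [B₀.hot == false]
38. n20.off = "vk"  [terminal]
39. n21.idx = -8  [terminal]
40. n19.env = "vk"  [if A.tag then c.off else "u"]
41. n19.fin = 2  [d.idx + 10]
42. n19.key = false  [not A.tag]
43. n22.env = 30  [30]
44. n22.hot = true  [not B₀.hot]
45. n23.mk = 10  [terminal]
46. n22.depth = -9  [g.mk * 3 - 39]
47. n14.depth = 9  [B₁.depth * 3 + 36]
48. n9.live = -8  [B₀.depth - 25]
49. n9.env = 25  [S.depth + B₀.depth + 5]
50. n0.live = 2  [2]
51. n0.env = 7  [S₁.live - 20]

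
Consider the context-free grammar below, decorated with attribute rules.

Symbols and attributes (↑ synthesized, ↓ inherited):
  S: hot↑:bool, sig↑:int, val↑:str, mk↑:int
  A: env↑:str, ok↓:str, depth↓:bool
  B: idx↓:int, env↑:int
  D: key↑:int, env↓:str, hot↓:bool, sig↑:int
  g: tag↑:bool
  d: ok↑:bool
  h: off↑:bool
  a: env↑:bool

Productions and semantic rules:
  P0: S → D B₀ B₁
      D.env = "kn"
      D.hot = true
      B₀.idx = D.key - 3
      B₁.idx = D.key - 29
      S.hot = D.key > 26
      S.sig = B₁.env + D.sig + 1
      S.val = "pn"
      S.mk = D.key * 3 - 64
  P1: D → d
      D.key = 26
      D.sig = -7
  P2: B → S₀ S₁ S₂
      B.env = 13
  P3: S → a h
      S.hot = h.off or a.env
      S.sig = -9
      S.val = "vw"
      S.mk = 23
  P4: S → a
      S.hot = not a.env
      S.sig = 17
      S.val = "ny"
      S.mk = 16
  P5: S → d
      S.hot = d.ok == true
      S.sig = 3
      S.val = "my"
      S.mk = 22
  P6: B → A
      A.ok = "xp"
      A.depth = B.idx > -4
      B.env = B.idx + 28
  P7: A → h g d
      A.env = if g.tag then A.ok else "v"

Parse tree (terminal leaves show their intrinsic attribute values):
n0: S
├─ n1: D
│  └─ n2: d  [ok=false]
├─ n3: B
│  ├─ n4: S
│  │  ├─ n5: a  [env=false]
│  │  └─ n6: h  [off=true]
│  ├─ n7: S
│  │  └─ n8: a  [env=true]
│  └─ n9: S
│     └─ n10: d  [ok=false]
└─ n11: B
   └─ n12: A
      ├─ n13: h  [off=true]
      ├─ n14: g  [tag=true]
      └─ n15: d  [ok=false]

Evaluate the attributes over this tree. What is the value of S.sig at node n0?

19

1. n1.env = "kn"  ["kn"]
2. n1.hot = true  [true]
3. n2.ok = false  [terminal]
4. n1.key = 26  [26]
5. n1.sig = -7  [-7]
6. n3.idx = 23  [D.key - 3]
7. n5.env = false  [terminal]
8. n6.off = true  [terminal]
9. n4.hot = true  [h.off or a.env]
10. n4.sig = -9  [-9]
11. n4.val = "vw"  ["vw"]
12. n4.mk = 23  [23]
13. n8.env = true  [terminal]
14. n7.hot = false  [not a.env]
15. n7.sig = 17  [17]
16. n7.val = "ny"  ["ny"]
17. n7.mk = 16  [16]
18. n10.ok = false  [terminal]
19. n9.hot = false  [d.ok == true]
20. n9.sig = 3  [3]
21. n9.val = "my"  ["my"]
22. n9.mk = 22  [22]
23. n3.env = 13  [13]
24. n11.idx = -3  [D.key - 29]
25. n12.ok = "xp"  ["xp"]
26. n12.depth = true  [B.idx > -4]
27. n13.off = true  [terminal]
28. n14.tag = true  [terminal]
29. n15.ok = false  [terminal]
30. n12.env = "xp"  [if g.tag then A.ok else "v"]
31. n11.env = 25  [B.idx + 28]
32. n0.hot = false  [D.key > 26]
33. n0.sig = 19  [B₁.env + D.sig + 1]
34. n0.val = "pn"  ["pn"]
35. n0.mk = 14  [D.key * 3 - 64]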